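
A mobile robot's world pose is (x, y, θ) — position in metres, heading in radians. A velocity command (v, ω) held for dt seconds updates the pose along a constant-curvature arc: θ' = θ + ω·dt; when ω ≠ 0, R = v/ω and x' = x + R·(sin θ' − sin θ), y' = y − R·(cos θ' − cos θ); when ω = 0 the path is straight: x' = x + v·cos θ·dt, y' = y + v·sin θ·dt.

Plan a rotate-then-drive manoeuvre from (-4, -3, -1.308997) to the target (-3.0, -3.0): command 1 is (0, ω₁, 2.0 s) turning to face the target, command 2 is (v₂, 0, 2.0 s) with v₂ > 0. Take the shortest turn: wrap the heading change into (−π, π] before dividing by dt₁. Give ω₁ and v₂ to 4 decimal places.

heading to target = atan2(-3−-3, -3−-4) = 0.0000
Δθ = wrap(0.0000 − -1.3090) = 1.3090; ω₁ = Δθ/dt₁ = 0.6545
distance = √((-3−-4)² + (-3−-3)²) = 1.0000; v₂ = distance/dt₂ = 0.5000

ω₁ = 0.6545, v₂ = 0.5000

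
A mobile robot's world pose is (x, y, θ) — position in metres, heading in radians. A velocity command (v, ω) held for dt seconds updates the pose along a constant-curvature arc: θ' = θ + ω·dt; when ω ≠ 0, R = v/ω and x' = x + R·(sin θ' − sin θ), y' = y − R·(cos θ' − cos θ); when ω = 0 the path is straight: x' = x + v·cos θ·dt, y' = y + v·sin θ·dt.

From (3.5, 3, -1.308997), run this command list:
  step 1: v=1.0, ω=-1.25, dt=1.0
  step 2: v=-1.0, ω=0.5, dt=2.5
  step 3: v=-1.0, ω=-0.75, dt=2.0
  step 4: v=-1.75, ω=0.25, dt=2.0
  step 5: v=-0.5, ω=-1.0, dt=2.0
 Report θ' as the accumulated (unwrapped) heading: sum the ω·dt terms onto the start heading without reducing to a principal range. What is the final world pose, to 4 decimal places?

step 1: θ'=-2.5590 (R=-0.8000) → pose (3.1674, 2.1249, -2.5590)
step 2: θ'=-1.3090 (R=-2.0000) → pose (3.9989, 4.3126, -1.3090)
step 3: θ'=-2.8090 (R=1.3333) → pose (4.8515, 5.9180, -2.8090)
step 4: θ'=-2.3090 (R=-7.0000) → pose (7.7437, 7.8237, -2.3090)
step 5: θ'=-4.3090 (R=0.5000) → pose (8.5734, 7.6835, -4.3090)

(8.5734, 7.6835, -4.3090)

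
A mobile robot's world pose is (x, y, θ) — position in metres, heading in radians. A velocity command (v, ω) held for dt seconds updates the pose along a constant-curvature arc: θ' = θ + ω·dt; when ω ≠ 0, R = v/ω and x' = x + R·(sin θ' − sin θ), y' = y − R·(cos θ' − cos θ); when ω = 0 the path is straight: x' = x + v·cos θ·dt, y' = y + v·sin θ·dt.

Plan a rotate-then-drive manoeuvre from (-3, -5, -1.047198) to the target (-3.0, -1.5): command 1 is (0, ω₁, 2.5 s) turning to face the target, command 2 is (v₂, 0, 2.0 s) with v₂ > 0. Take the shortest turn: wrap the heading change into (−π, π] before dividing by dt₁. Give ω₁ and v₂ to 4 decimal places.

ω₁ = 1.0472, v₂ = 1.7500

heading to target = atan2(-1.5−-5, -3−-3) = 1.5708
Δθ = wrap(1.5708 − -1.0472) = 2.6180; ω₁ = Δθ/dt₁ = 1.0472
distance = √((-3−-3)² + (-1.5−-5)²) = 3.5000; v₂ = distance/dt₂ = 1.7500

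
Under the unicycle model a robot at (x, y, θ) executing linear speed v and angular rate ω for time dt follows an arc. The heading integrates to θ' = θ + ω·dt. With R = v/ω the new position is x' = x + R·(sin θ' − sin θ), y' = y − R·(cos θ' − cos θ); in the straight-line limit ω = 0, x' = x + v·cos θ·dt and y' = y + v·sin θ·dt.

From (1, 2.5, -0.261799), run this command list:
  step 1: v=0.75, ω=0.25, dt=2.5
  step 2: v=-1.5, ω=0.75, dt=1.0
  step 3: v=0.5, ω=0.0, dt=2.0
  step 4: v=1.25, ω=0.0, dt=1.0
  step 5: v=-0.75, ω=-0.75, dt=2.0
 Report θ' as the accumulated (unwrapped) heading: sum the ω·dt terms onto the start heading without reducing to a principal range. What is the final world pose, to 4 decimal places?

(1.4783, 3.1417, -0.3868)

step 1: θ'=0.3632 (R=3.0000) → pose (2.8423, 2.5935, 0.3632)
step 2: θ'=1.1132 (R=-2.0000) → pose (1.7586, 1.6075, 1.1132)
step 3: θ'=1.1132 (straight) → pose (2.2004, 2.5047, 1.1132)
step 4: θ'=1.1132 (straight) → pose (2.7526, 3.6261, 1.1132)
step 5: θ'=-0.3868 (R=1.0000) → pose (1.4783, 3.1417, -0.3868)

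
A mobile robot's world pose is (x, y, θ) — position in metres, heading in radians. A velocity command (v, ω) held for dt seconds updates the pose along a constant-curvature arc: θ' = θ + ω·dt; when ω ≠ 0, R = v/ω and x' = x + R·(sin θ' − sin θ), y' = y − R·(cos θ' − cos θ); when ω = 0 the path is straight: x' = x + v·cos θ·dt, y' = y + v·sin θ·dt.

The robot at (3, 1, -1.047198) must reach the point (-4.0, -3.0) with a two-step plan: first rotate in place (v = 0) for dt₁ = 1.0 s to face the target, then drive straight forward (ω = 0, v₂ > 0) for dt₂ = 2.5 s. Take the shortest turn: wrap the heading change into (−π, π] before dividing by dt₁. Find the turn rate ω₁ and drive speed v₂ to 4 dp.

ω₁ = -1.5752, v₂ = 3.2249

heading to target = atan2(-3−1, -4−3) = -2.6224
Δθ = wrap(-2.6224 − -1.0472) = -1.5752; ω₁ = Δθ/dt₁ = -1.5752
distance = √((-4−3)² + (-3−1)²) = 8.0623; v₂ = distance/dt₂ = 3.2249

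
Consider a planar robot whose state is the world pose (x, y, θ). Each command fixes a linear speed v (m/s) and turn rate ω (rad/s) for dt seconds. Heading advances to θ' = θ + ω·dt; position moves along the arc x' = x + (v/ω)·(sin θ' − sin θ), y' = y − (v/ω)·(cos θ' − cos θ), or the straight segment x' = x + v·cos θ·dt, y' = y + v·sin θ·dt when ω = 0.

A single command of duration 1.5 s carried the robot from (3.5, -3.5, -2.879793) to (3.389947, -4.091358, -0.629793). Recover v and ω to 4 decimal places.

v = 0.5000, ω = 1.5000

Δθ = -0.629793 − -2.879793 = 2.250000
ω = Δθ/dt = 2.250000/1.5 = 1.5000
R = −Δy/(cos θ' − cos θ) = 0.3333
v = R·ω = 0.3333·1.5000 = 0.5000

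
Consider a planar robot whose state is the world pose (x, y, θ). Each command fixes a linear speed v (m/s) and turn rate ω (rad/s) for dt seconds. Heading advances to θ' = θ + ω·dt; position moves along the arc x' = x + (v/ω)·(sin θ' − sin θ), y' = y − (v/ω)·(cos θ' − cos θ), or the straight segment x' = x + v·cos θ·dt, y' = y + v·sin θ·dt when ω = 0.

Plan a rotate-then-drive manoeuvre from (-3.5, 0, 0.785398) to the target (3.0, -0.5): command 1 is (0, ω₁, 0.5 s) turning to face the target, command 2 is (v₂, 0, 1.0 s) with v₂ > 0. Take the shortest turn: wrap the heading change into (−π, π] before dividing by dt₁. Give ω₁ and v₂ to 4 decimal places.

ω₁ = -1.7243, v₂ = 6.5192

heading to target = atan2(-0.5−0, 3−-3.5) = -0.0768
Δθ = wrap(-0.0768 − 0.7854) = -0.8622; ω₁ = Δθ/dt₁ = -1.7243
distance = √((3−-3.5)² + (-0.5−0)²) = 6.5192; v₂ = distance/dt₂ = 6.5192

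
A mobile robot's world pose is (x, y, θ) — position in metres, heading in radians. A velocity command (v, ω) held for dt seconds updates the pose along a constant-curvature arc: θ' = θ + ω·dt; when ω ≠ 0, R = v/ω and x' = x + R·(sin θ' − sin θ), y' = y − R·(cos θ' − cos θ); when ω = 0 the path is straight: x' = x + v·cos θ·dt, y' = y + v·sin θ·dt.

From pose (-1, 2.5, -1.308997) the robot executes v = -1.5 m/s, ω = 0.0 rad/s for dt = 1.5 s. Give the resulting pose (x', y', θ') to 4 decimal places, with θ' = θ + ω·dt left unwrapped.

(-1.5823, 4.6733, -1.3090)

θ' = -1.3090 + 0.0·1.5 = -1.3090
ω = 0 → straight: x' = -1 + -1.5·cos(-1.3090)·1.5 = -1.5823
y' = 2.5 + -1.5·sin(-1.3090)·1.5 = 4.6733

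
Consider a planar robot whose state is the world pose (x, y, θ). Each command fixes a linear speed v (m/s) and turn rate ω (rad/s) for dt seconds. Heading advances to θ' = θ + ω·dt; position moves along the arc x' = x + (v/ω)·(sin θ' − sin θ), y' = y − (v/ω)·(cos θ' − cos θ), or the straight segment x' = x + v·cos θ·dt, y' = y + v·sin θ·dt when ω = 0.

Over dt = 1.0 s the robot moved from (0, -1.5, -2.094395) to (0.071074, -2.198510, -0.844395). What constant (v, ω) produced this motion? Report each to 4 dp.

v = 0.7500, ω = 1.2500

Δθ = -0.844395 − -2.094395 = 1.250000
ω = Δθ/dt = 1.250000/1.0 = 1.2500
R = −Δy/(cos θ' − cos θ) = 0.6000
v = R·ω = 0.6000·1.2500 = 0.7500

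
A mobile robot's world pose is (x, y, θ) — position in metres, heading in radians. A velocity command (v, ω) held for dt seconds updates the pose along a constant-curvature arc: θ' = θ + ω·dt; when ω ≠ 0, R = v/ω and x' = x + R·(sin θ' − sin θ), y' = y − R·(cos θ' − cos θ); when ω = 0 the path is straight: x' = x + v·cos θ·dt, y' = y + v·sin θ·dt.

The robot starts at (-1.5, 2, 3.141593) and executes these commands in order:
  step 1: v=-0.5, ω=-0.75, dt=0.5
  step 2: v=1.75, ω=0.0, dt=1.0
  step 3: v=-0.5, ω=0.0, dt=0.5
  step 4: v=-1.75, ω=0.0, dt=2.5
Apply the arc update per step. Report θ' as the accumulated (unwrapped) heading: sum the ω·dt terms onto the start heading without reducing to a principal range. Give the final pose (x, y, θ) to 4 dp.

(1.4194, 0.9006, 2.7666)

step 1: θ'=2.7666 (R=0.6667) → pose (-1.2558, 1.9537, 2.7666)
step 2: θ'=2.7666 (straight) → pose (-2.8842, 2.5946, 2.7666)
step 3: θ'=2.7666 (straight) → pose (-2.6516, 2.5031, 2.7666)
step 4: θ'=2.7666 (straight) → pose (1.4194, 0.9006, 2.7666)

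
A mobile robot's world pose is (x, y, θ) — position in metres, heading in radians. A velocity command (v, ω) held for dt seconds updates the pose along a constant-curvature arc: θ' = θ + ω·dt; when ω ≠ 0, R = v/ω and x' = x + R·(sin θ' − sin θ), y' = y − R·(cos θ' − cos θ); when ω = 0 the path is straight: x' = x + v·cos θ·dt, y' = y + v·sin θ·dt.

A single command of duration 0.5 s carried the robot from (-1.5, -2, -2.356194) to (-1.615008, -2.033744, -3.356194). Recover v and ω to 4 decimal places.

v = 0.2500, ω = -2.0000

Δθ = -3.356194 − -2.356194 = -1.000000
ω = Δθ/dt = -1.000000/0.5 = -2.0000
R = Δx/(sin θ' − sin θ) = -0.1250
v = R·ω = -0.1250·-2.0000 = 0.2500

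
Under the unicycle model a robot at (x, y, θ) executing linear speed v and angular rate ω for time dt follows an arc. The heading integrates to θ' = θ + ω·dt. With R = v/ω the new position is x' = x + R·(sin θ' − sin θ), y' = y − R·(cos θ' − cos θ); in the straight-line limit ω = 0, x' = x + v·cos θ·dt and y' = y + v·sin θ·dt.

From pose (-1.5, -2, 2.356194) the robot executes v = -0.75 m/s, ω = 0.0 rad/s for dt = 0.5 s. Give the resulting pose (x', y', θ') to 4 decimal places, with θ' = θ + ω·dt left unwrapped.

(-1.2348, -2.2652, 2.3562)

θ' = 2.3562 + 0.0·0.5 = 2.3562
ω = 0 → straight: x' = -1.5 + -0.75·cos(2.3562)·0.5 = -1.2348
y' = -2 + -0.75·sin(2.3562)·0.5 = -2.2652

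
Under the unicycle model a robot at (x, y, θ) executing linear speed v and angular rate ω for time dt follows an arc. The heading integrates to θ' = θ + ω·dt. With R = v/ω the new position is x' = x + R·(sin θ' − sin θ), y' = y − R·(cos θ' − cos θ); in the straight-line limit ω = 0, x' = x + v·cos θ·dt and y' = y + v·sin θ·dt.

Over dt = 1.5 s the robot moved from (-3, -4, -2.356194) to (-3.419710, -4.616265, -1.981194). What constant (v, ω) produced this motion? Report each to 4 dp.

v = 0.5000, ω = 0.2500

Δθ = -1.981194 − -2.356194 = 0.375000
ω = Δθ/dt = 0.375000/1.5 = 0.2500
R = −Δy/(cos θ' − cos θ) = 2.0000
v = R·ω = 2.0000·0.2500 = 0.5000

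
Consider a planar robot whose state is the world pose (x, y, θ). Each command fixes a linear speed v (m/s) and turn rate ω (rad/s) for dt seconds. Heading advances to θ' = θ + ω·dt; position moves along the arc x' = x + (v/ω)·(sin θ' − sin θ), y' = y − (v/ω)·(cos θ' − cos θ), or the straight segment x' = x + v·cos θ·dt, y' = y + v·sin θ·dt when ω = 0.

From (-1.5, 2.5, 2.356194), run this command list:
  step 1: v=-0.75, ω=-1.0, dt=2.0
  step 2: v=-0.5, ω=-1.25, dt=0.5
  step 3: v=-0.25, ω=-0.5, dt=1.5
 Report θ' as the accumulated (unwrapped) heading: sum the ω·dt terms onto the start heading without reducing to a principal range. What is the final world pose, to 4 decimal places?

step 1: θ'=0.3562 (R=0.7500) → pose (-1.7688, 1.2667, 0.3562)
step 2: θ'=-0.2688 (R=0.4000) → pose (-2.0145, 1.2560, -0.2688)
step 3: θ'=-1.0188 (R=0.5000) → pose (-2.3075, 1.4759, -1.0188)

(-2.3075, 1.4759, -1.0188)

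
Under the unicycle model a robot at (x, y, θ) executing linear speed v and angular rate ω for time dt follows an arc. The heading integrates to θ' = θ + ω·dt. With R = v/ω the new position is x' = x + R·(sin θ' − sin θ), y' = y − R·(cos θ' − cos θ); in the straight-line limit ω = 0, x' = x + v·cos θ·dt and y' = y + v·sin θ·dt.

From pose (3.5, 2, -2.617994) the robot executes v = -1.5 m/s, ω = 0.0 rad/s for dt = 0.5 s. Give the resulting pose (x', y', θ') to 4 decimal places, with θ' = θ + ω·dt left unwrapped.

(4.1495, 2.3750, -2.6180)

θ' = -2.6180 + 0.0·0.5 = -2.6180
ω = 0 → straight: x' = 3.5 + -1.5·cos(-2.6180)·0.5 = 4.1495
y' = 2 + -1.5·sin(-2.6180)·0.5 = 2.3750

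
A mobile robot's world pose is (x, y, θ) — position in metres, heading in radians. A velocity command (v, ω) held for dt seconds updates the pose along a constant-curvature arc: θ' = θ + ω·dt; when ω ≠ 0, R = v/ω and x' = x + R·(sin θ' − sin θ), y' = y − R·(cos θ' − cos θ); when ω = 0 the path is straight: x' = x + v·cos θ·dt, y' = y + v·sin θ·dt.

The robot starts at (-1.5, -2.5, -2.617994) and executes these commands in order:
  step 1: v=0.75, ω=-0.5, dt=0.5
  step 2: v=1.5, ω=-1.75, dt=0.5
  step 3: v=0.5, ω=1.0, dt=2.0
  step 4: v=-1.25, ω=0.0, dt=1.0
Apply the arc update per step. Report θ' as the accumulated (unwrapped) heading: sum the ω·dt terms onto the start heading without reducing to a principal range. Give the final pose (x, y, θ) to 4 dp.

(-3.1226, -1.6217, -1.7430)

step 1: θ'=-2.8680 (R=-1.5000) → pose (-1.8447, -2.6452, -2.8680)
step 2: θ'=-3.7430 (R=-0.8571) → pose (-2.5613, -2.5267, -3.7430)
step 3: θ'=-1.7430 (R=0.5000) → pose (-3.3368, -2.8533, -1.7430)
step 4: θ'=-1.7430 (straight) → pose (-3.1226, -1.6217, -1.7430)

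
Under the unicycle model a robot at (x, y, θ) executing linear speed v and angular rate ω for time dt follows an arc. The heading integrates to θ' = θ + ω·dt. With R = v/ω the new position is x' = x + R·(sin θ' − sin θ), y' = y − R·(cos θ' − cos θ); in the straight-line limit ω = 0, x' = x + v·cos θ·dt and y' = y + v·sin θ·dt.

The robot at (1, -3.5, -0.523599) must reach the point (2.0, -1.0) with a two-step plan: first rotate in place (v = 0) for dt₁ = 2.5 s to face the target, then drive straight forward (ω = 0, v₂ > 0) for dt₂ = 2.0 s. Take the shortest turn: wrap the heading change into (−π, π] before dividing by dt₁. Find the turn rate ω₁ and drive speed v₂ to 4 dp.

heading to target = atan2(-1−-3.5, 2−1) = 1.1903
Δθ = wrap(1.1903 − -0.5236) = 1.7139; ω₁ = Δθ/dt₁ = 0.6856
distance = √((2−1)² + (-1−-3.5)²) = 2.6926; v₂ = distance/dt₂ = 1.3463

ω₁ = 0.6856, v₂ = 1.3463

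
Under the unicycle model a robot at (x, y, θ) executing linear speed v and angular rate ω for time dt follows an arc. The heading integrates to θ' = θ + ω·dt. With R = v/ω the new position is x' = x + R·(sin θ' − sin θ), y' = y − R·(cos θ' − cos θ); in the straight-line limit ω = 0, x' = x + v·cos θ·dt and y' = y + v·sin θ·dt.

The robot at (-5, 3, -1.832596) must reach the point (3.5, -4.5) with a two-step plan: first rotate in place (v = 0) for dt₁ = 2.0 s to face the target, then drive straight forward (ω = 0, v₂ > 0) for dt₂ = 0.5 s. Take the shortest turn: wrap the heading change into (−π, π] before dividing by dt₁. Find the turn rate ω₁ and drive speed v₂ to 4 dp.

ω₁ = 0.5548, v₂ = 22.6716

heading to target = atan2(-4.5−3, 3.5−-5) = -0.7230
Δθ = wrap(-0.7230 − -1.8326) = 1.1096; ω₁ = Δθ/dt₁ = 0.5548
distance = √((3.5−-5)² + (-4.5−3)²) = 11.3358; v₂ = distance/dt₂ = 22.6716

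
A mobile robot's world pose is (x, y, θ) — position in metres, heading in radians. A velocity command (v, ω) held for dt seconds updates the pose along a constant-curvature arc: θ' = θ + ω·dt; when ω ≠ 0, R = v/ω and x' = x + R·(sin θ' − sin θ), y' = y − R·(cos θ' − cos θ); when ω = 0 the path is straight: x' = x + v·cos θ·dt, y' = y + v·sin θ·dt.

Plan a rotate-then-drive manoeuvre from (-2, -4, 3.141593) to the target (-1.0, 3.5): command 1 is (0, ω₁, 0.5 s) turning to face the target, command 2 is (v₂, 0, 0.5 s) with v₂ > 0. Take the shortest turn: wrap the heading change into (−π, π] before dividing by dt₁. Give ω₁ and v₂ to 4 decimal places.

ω₁ = -3.4067, v₂ = 15.1327

heading to target = atan2(3.5−-4, -1−-2) = 1.4382
Δθ = wrap(1.4382 − 3.1416) = -1.7033; ω₁ = Δθ/dt₁ = -3.4067
distance = √((-1−-2)² + (3.5−-4)²) = 7.5664; v₂ = distance/dt₂ = 15.1327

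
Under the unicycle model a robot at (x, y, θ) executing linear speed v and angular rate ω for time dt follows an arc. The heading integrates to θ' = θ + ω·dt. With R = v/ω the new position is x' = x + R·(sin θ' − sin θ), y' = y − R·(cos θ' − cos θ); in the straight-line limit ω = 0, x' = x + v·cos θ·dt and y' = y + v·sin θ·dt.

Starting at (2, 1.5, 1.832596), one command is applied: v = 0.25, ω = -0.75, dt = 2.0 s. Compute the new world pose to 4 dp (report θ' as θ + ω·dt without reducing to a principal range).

(2.2131, 1.9013, 0.3326)

θ' = 1.8326 + -0.75·2.0 = 0.3326
R = v/ω = 0.25/-0.75 = -0.3333
x' = 2 + -0.3333·(sin 0.3326 − sin 1.8326) = 2.2131
y' = 1.5 − -0.3333·(cos 0.3326 − cos 1.8326) = 1.9013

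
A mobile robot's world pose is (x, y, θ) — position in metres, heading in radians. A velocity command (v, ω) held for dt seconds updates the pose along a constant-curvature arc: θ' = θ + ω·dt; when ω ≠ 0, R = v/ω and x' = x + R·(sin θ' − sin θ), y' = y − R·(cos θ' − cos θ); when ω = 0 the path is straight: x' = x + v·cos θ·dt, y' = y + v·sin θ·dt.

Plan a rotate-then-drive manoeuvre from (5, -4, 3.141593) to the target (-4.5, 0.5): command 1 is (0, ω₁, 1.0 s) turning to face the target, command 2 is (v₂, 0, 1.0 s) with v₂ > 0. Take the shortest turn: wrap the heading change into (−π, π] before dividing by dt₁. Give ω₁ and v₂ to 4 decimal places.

heading to target = atan2(0.5−-4, -4.5−5) = 2.6992
Δθ = wrap(2.6992 − 3.1416) = -0.4424; ω₁ = Δθ/dt₁ = -0.4424
distance = √((-4.5−5)² + (0.5−-4)²) = 10.5119; v₂ = distance/dt₂ = 10.5119

ω₁ = -0.4424, v₂ = 10.5119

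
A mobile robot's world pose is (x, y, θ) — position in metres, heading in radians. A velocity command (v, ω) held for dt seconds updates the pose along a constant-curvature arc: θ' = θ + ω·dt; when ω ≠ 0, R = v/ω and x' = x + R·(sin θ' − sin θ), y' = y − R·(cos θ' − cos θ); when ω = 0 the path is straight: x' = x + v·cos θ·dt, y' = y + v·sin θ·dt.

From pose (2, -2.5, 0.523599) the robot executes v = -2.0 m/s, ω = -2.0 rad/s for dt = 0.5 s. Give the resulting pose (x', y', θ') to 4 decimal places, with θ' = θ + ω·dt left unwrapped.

θ' = 0.5236 + -2.0·0.5 = -0.4764
R = v/ω = -2.0/-2.0 = 1.0000
x' = 2 + 1.0000·(sin -0.4764 − sin 0.5236) = 1.0414
y' = -2.5 − 1.0000·(cos -0.4764 − cos 0.5236) = -2.5226

(1.0414, -2.5226, -0.4764)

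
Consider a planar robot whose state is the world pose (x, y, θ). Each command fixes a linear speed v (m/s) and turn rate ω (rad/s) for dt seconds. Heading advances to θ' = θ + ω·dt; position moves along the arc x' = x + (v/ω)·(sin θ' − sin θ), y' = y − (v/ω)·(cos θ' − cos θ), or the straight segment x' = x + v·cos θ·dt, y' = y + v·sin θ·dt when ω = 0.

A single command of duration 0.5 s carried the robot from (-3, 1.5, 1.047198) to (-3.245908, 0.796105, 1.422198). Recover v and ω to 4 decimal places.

v = -1.5000, ω = 0.7500

Δθ = 1.422198 − 1.047198 = 0.375000
ω = Δθ/dt = 0.375000/0.5 = 0.7500
R = −Δy/(cos θ' − cos θ) = -2.0000
v = R·ω = -2.0000·0.7500 = -1.5000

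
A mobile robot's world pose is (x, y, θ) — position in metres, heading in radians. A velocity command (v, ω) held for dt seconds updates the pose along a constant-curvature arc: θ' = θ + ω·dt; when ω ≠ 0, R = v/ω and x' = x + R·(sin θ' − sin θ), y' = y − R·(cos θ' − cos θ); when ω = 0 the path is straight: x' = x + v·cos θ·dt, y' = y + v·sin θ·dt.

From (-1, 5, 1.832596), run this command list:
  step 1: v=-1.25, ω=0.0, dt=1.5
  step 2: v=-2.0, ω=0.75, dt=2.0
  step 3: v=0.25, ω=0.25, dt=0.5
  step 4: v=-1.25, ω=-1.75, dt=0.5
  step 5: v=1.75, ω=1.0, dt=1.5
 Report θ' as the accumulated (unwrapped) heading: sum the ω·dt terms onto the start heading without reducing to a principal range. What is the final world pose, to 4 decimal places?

(0.7049, 0.7033, 4.0826)

step 1: θ'=1.8326 (straight) → pose (-0.5147, 3.1889, 1.8326)
step 2: θ'=3.3326 (R=-2.6667) → pose (2.5673, 1.2609, 3.3326)
step 3: θ'=3.4576 (R=1.0000) → pose (2.4464, 1.2296, 3.4576)
step 4: θ'=2.5826 (R=0.7143) → pose (3.0472, 1.1562, 2.5826)
step 5: θ'=4.0826 (R=1.7500) → pose (0.7049, 0.7033, 4.0826)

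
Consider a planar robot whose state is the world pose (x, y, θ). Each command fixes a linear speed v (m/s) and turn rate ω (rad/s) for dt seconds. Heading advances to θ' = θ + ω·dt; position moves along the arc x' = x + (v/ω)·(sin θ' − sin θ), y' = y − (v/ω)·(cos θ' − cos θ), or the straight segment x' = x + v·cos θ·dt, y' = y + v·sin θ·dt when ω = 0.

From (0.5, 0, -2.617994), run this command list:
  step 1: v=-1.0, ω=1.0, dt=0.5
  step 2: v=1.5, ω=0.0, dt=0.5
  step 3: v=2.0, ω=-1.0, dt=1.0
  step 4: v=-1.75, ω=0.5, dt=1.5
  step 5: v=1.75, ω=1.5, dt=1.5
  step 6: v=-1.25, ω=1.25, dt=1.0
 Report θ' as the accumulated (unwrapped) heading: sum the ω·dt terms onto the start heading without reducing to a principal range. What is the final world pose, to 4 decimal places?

(0.8207, -2.8199, 1.1320)

step 1: θ'=-2.1180 (R=-1.0000) → pose (0.8540, 0.3457, -2.1180)
step 2: θ'=-2.1180 (straight) → pose (0.4638, -0.2948, -2.1180)
step 3: θ'=-3.1180 (R=-2.0000) → pose (-1.1970, -1.2536, -3.1180)
step 4: θ'=-2.3680 (R=-3.5000) → pose (1.1659, -0.2585, -2.3680)
step 5: θ'=-0.1180 (R=1.1667) → pose (1.8437, -2.2517, -0.1180)
step 6: θ'=1.1320 (R=-1.0000) → pose (0.8207, -2.8199, 1.1320)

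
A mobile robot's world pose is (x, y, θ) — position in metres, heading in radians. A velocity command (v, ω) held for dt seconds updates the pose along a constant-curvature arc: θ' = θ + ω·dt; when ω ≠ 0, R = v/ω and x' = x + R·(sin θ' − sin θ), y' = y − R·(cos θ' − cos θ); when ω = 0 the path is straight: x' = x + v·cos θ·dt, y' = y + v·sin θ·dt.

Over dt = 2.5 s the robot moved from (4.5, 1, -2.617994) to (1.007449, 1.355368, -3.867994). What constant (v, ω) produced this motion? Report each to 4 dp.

v = 1.5000, ω = -0.5000

Δθ = -3.867994 − -2.617994 = -1.250000
ω = Δθ/dt = -1.250000/2.5 = -0.5000
R = Δx/(sin θ' − sin θ) = -3.0000
v = R·ω = -3.0000·-0.5000 = 1.5000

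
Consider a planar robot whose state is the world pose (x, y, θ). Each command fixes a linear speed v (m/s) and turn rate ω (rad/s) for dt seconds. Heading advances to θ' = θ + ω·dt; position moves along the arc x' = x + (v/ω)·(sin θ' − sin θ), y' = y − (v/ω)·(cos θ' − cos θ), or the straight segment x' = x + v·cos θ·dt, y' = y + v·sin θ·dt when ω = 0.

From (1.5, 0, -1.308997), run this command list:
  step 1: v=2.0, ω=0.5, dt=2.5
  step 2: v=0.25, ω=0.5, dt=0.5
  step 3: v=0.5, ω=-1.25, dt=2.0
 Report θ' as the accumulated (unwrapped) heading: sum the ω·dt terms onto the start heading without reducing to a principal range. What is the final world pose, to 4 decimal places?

step 1: θ'=-0.0590 (R=4.0000) → pose (5.1279, -2.9578, -0.0590)
step 2: θ'=0.1910 (R=0.5000) → pose (5.2523, -2.9495, 0.1910)
step 3: θ'=-2.3090 (R=-0.4000) → pose (5.6241, -3.6115, -2.3090)

(5.6241, -3.6115, -2.3090)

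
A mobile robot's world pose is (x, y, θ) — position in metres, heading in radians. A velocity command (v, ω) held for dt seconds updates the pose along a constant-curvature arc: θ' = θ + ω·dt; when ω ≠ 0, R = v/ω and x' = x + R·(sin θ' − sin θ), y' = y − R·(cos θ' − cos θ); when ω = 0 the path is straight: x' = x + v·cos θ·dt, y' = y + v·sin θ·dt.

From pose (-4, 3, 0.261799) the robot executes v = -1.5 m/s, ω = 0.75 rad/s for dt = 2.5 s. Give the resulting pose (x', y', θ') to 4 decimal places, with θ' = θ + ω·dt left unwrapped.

θ' = 0.2618 + 0.75·2.5 = 2.1368
R = v/ω = -1.5/0.75 = -2.0000
x' = -4 + -2.0000·(sin 2.1368 − sin 0.2618) = -5.1705
y' = 3 − -2.0000·(cos 2.1368 − cos 0.2618) = -0.0044

(-5.1705, -0.0044, 2.1368)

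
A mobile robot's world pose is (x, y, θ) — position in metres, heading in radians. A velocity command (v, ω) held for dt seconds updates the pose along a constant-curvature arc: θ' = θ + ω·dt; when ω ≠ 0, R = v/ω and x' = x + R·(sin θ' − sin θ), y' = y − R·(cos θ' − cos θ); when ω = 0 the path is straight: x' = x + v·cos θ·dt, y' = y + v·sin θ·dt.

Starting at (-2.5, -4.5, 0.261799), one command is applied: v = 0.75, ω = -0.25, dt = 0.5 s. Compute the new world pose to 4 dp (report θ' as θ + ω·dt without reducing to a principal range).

(-2.1327, -4.4258, 0.1368)

θ' = 0.2618 + -0.25·0.5 = 0.1368
R = v/ω = 0.75/-0.25 = -3.0000
x' = -2.5 + -3.0000·(sin 0.1368 − sin 0.2618) = -2.1327
y' = -4.5 − -3.0000·(cos 0.1368 − cos 0.2618) = -4.4258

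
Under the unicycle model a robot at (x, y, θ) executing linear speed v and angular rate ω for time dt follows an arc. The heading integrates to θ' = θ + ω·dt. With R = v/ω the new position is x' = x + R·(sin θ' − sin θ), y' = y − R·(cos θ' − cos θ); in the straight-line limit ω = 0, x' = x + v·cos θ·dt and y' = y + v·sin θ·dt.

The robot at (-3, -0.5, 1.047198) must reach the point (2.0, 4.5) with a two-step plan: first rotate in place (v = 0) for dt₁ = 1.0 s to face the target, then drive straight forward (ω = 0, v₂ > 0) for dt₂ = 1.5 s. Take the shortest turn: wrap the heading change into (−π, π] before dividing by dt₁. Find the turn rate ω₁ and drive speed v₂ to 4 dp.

heading to target = atan2(4.5−-0.5, 2−-3) = 0.7854
Δθ = wrap(0.7854 − 1.0472) = -0.2618; ω₁ = Δθ/dt₁ = -0.2618
distance = √((2−-3)² + (4.5−-0.5)²) = 7.0711; v₂ = distance/dt₂ = 4.7140

ω₁ = -0.2618, v₂ = 4.7140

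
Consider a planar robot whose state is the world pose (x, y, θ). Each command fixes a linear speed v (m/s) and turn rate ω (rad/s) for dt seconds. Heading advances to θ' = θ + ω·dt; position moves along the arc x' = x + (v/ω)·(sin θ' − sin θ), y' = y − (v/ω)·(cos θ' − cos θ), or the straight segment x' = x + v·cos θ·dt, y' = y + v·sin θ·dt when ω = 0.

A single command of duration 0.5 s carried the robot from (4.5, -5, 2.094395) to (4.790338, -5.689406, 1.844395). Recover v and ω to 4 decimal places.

v = -1.5000, ω = -0.5000

Δθ = 1.844395 − 2.094395 = -0.250000
ω = Δθ/dt = -0.250000/0.5 = -0.5000
R = −Δy/(cos θ' − cos θ) = 3.0000
v = R·ω = 3.0000·-0.5000 = -1.5000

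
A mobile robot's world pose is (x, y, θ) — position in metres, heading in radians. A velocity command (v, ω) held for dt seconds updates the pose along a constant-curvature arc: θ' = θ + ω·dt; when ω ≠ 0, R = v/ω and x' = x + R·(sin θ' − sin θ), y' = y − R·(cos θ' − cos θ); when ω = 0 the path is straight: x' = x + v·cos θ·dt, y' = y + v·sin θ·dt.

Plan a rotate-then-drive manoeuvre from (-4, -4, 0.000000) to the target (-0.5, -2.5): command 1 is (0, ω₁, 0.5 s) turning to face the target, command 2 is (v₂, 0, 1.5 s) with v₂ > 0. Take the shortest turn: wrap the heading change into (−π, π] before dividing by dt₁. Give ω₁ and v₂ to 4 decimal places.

heading to target = atan2(-2.5−-4, -0.5−-4) = 0.4049
Δθ = wrap(0.4049 − 0.0000) = 0.4049; ω₁ = Δθ/dt₁ = 0.8098
distance = √((-0.5−-4)² + (-2.5−-4)²) = 3.8079; v₂ = distance/dt₂ = 2.5386

ω₁ = 0.8098, v₂ = 2.5386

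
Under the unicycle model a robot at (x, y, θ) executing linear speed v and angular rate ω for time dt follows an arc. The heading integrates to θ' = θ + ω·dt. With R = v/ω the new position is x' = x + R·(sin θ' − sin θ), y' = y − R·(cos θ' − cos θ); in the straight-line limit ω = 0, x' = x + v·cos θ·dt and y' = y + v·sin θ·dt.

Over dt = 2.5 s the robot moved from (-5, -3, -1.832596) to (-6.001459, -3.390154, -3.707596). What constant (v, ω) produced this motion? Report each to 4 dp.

v = 0.5000, ω = -0.7500

Δθ = -3.707596 − -1.832596 = -1.875000
ω = Δθ/dt = -1.875000/2.5 = -0.7500
R = Δx/(sin θ' − sin θ) = -0.6667
v = R·ω = -0.6667·-0.7500 = 0.5000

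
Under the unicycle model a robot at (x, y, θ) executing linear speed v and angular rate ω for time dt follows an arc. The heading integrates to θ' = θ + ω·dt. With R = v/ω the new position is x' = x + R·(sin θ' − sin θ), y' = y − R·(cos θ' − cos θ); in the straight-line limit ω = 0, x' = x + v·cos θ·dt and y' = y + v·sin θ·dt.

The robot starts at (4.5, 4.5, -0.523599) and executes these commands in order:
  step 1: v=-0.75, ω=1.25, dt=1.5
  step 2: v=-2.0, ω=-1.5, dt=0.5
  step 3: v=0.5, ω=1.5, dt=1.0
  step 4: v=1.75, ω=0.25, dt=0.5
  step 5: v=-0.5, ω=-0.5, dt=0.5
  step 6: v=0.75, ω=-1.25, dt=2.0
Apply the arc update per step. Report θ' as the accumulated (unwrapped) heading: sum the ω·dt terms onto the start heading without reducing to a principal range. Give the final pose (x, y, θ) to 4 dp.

(3.6551, 5.0117, -0.5236)

step 1: θ'=1.3514 (R=-0.6000) → pose (3.6144, 4.1110, 1.3514)
step 2: θ'=0.6014 (R=1.3333) → pose (3.0674, 3.3018, 0.6014)
step 3: θ'=2.1014 (R=0.3333) → pose (3.1663, 3.7453, 2.1014)
step 4: θ'=2.2264 (R=7.0000) → pose (2.6776, 4.4704, 2.2264)
step 5: θ'=1.9764 (R=1.0000) → pose (2.8037, 4.2553, 1.9764)
step 6: θ'=-0.5236 (R=-0.6000) → pose (3.6551, 5.0117, -0.5236)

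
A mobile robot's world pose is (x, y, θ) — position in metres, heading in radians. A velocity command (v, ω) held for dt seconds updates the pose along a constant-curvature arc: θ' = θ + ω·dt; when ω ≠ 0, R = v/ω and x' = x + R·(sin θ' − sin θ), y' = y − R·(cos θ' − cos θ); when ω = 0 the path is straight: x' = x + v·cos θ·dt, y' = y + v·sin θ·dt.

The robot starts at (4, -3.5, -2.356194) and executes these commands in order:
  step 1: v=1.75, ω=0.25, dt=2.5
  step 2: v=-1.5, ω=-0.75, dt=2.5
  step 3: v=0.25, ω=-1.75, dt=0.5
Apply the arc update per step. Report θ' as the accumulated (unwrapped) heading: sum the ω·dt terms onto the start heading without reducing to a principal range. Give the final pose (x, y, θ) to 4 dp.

step 1: θ'=-1.7312 (R=7.0000) → pose (2.0396, -7.3318, -1.7312)
step 2: θ'=-3.6062 (R=2.0000) → pose (4.9101, -5.8632, -3.6062)
step 3: θ'=-4.4812 (R=-0.1429) → pose (4.8350, -5.7682, -4.4812)

(4.8350, -5.7682, -4.4812)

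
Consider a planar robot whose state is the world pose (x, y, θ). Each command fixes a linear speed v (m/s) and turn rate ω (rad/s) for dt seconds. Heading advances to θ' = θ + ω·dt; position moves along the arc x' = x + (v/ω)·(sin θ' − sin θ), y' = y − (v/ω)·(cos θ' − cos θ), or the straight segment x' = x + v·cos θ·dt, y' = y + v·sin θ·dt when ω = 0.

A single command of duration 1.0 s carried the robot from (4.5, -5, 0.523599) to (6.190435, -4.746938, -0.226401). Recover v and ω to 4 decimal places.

v = 1.7500, ω = -0.7500

Δθ = -0.226401 − 0.523599 = -0.750000
ω = Δθ/dt = -0.750000/1.0 = -0.7500
R = Δx/(sin θ' − sin θ) = -2.3333
v = R·ω = -2.3333·-0.7500 = 1.7500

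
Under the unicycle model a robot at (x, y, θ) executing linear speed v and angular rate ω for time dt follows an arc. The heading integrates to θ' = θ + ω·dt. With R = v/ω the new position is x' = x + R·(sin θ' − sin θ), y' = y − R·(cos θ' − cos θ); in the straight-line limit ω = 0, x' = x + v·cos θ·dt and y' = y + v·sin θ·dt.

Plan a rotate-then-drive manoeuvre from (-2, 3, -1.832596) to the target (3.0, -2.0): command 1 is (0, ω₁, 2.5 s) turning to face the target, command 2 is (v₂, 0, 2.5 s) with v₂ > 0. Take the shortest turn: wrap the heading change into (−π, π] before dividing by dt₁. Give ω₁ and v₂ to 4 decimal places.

ω₁ = 0.4189, v₂ = 2.8284

heading to target = atan2(-2−3, 3−-2) = -0.7854
Δθ = wrap(-0.7854 − -1.8326) = 1.0472; ω₁ = Δθ/dt₁ = 0.4189
distance = √((3−-2)² + (-2−3)²) = 7.0711; v₂ = distance/dt₂ = 2.8284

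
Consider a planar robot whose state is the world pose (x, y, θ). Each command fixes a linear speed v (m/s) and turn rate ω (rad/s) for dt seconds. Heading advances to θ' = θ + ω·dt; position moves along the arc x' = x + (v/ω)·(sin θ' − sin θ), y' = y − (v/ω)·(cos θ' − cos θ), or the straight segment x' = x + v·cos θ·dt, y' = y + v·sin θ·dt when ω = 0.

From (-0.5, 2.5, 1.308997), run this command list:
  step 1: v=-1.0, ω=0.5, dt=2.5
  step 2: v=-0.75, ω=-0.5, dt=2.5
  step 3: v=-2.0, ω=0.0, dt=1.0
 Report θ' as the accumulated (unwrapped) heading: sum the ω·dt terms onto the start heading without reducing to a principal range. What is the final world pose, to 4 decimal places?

(0.4374, -3.2603, 1.3090)

step 1: θ'=2.5590 (R=-2.0000) → pose (0.3315, 0.3123, 2.5590)
step 2: θ'=1.3090 (R=1.5000) → pose (0.9551, -1.3285, 1.3090)
step 3: θ'=1.3090 (straight) → pose (0.4374, -3.2603, 1.3090)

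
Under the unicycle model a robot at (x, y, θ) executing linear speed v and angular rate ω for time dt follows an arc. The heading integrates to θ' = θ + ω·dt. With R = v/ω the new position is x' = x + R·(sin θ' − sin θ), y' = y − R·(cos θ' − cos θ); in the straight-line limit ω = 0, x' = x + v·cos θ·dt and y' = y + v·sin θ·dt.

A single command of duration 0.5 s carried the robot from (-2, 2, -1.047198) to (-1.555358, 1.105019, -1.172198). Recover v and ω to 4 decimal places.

Δθ = -1.172198 − -1.047198 = -0.125000
ω = Δθ/dt = -0.125000/0.5 = -0.2500
R = −Δy/(cos θ' − cos θ) = -8.0000
v = R·ω = -8.0000·-0.2500 = 2.0000

v = 2.0000, ω = -0.2500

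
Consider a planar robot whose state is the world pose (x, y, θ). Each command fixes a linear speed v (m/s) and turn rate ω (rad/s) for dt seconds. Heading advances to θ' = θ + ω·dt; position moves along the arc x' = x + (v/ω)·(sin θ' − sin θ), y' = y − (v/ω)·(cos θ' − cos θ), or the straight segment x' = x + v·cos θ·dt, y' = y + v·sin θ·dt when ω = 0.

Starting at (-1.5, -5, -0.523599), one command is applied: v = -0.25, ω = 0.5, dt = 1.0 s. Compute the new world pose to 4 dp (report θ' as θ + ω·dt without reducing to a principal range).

θ' = -0.5236 + 0.5·1.0 = -0.0236
R = v/ω = -0.25/0.5 = -0.5000
x' = -1.5 + -0.5000·(sin -0.0236 − sin -0.5236) = -1.7382
y' = -5 − -0.5000·(cos -0.0236 − cos -0.5236) = -4.9332

(-1.7382, -4.9332, -0.0236)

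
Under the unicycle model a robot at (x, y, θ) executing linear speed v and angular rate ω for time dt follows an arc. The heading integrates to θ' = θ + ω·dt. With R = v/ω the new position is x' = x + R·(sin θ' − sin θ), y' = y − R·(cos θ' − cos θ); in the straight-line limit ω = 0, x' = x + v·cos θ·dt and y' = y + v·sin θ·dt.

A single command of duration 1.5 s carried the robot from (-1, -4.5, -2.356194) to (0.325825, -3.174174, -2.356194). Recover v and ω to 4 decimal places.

Δθ = -2.356194 − -2.356194 = 0.000000
ω = Δθ/dt = 0.000000/1.5 = 0.0000
ω = 0 → v = (Δx·cos θ + Δy·sin θ)/dt = -1.2500

v = -1.2500, ω = 0.0000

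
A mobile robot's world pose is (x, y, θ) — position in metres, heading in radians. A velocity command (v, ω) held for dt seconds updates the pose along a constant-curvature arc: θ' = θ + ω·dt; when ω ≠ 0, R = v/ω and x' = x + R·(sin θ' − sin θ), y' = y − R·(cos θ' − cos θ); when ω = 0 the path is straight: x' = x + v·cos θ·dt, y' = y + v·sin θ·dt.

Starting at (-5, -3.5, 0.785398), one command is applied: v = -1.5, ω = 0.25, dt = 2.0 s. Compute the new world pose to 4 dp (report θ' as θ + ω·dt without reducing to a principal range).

θ' = 0.7854 + 0.25·2.0 = 1.2854
R = v/ω = -1.5/0.25 = -6.0000
x' = -5 + -6.0000·(sin 1.2854 − sin 0.7854) = -6.5147
y' = -3.5 − -6.0000·(cos 1.2854 − cos 0.7854) = -6.0534

(-6.5147, -6.0534, 1.2854)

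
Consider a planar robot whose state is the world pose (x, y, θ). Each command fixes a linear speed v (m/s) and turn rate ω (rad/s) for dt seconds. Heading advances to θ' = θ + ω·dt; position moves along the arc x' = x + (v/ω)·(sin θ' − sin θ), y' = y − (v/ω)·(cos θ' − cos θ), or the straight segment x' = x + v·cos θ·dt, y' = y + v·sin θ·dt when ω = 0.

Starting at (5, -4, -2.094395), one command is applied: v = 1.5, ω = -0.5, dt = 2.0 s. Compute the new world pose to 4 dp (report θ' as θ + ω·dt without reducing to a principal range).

θ' = -2.0944 + -0.5·2.0 = -3.0944
R = v/ω = 1.5/-0.5 = -3.0000
x' = 5 + -3.0000·(sin -3.0944 − sin -2.0944) = 2.5435
y' = -4 − -3.0000·(cos -3.0944 − cos -2.0944) = -5.4967

(2.5435, -5.4967, -3.0944)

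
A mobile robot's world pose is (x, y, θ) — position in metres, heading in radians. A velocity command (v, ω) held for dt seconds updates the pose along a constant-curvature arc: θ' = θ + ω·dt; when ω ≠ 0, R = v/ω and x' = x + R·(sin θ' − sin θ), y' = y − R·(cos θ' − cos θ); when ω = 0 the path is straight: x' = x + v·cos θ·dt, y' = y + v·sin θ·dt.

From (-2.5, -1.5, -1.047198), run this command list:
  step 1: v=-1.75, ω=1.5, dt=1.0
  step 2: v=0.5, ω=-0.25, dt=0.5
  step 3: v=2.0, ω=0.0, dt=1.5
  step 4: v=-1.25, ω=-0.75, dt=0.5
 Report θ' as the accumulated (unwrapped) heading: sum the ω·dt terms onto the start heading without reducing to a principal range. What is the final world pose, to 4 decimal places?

step 1: θ'=0.4528 (R=-1.1667) → pose (-4.0208, -1.0342, 0.4528)
step 2: θ'=0.3278 (R=-2.0000) → pose (-3.7897, -0.9392, 0.3278)
step 3: θ'=0.3278 (straight) → pose (-0.9495, 0.0267, 0.3278)
step 4: θ'=-0.0472 (R=1.6667) → pose (-1.5647, -0.0602, -0.0472)

(-1.5647, -0.0602, -0.0472)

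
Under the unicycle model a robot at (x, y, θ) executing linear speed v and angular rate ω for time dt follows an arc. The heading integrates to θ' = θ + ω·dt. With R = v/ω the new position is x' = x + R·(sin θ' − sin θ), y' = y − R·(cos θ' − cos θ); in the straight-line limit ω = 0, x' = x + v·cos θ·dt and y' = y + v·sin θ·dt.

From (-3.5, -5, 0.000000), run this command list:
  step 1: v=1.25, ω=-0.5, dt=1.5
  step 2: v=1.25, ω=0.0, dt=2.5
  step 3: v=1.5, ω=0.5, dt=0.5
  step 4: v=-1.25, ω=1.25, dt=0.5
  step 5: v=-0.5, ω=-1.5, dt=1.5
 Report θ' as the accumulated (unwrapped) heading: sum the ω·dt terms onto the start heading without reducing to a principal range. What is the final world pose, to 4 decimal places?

step 1: θ'=-0.7500 (R=-2.5000) → pose (-1.7959, -5.6708, -0.7500)
step 2: θ'=-0.7500 (straight) → pose (0.4906, -7.8009, -0.7500)
step 3: θ'=-0.5000 (R=3.0000) → pose (1.0973, -8.2386, -0.5000)
step 4: θ'=0.1250 (R=-1.0000) → pose (0.4932, -8.1240, 0.1250)
step 5: θ'=-2.1250 (R=0.3333) → pose (0.1682, -7.6178, -2.1250)

(0.1682, -7.6178, -2.1250)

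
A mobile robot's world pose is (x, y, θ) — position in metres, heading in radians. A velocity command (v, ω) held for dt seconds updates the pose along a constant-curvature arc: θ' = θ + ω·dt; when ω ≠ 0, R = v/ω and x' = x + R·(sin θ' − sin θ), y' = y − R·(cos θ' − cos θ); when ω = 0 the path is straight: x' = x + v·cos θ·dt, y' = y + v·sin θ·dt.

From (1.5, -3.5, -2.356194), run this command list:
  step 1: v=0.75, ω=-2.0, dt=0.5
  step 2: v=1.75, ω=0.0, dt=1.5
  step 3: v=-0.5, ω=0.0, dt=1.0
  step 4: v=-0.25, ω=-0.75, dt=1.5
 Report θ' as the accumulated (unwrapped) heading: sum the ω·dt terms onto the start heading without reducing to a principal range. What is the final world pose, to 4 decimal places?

step 1: θ'=-3.3562 (R=-0.3750) → pose (1.1550, -3.6012, -3.3562)
step 2: θ'=-3.3562 (straight) → pose (-1.4098, -3.0422, -3.3562)
step 3: θ'=-3.3562 (straight) → pose (-0.9213, -3.1487, -3.3562)
step 4: θ'=-4.4812 (R=0.3333) → pose (-0.6678, -3.3980, -4.4812)

(-0.6678, -3.3980, -4.4812)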